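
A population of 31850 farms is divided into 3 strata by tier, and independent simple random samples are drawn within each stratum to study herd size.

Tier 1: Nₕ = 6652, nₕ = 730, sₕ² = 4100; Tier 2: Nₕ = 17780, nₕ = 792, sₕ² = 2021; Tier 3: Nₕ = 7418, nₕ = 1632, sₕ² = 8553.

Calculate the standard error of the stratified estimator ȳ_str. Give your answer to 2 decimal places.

1.10

Var(ȳ_str) = Σₕ Wₕ²(1 − fₕ)sₕ²/nₕ with Wₕ = Nₕ/N, N = 31850.
Tier 1: Wₕ = 0.20885400; term = 0.20885400²·(1 − 0.10974143)·4100/730 = 0.21810357.
Tier 2: Wₕ = 0.55824176; term = 0.55824176²·(1 − 0.04454443)·2021/792 = 0.75979471.
Tier 3: Wₕ = 0.23290424; term = 0.23290424²·(1 − 0.22000539)·8553/1632 = 0.22174034.
Sum = 1.1996386.
SE = √(1.1996386) = 1.10.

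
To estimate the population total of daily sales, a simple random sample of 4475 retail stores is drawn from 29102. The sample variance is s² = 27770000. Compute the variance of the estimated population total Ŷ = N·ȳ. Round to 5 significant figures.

4.4475 × 10^12

Var(Ŷ) = N²·Var(ȳ) = N²·(1 − n/N)·s²/n.
f = 4475/29102 = 0.15376950; Var(ȳ) = 0.84623050·27770000/4475 = 5251.3566.
Var(Ŷ) = 29102² · 5251.3566 = 4.4475126 × 10^12.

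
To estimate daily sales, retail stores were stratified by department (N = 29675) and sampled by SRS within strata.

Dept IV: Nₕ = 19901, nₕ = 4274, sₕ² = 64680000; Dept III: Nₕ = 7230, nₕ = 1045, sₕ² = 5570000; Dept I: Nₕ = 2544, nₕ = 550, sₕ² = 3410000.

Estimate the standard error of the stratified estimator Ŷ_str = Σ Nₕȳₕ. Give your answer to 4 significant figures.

2.231 × 10^6

Var(Ŷ_str) = Σₕ Nₕ²(1 − fₕ)sₕ²/nₕ.
Dept IV: 19901²·(1 − 4274/19901)·64680000/4274 = 4.7063693 × 10^12.
Dept III: 7230²·(1 − 1045/7230)·5570000/1045 = 2.3835096 × 10^11.
Dept I: 2544²·(1 − 550/2544)·3410000/550 = 3.1450963 × 10^10.
Sum = 4.9761712 × 10^12.
SE = √(4.9761712 × 10^12) = 2.231 × 10^6.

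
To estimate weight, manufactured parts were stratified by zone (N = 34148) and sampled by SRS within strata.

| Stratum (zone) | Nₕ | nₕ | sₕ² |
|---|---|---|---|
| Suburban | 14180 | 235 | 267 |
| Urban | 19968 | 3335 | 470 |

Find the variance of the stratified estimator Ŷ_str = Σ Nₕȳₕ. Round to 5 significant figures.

Var(Ŷ_str) = Σₕ Nₕ²(1 − fₕ)sₕ²/nₕ.
Suburban: 14180²·(1 − 235/14180)·267/235 = 2.2466641 × 10^8.
Urban: 19968²·(1 − 3335/19968)·470/3335 = 4.6806609 × 10^7.
Sum = 2.7147302 × 10^8.

2.7147 × 10^8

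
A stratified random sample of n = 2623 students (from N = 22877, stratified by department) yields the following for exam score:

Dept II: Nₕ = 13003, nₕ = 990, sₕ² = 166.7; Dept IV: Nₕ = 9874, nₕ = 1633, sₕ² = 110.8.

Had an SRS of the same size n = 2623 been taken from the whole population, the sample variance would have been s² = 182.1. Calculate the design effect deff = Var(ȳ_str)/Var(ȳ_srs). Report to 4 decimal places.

0.9893

Var(ȳ_str) = Σ Wₕ²(1−fₕ)sₕ²/nₕ with Wₕ = Nₕ/22877:
  Dept II: (13003/22877)²·(1−990/13003)·166.7/990 = 0.050257086
  Dept IV: (9874/22877)²·(1−1633/9874)·110.8/1633 = 0.010549417
  → Var(ȳ_str) = 0.060806503.
Var(ȳ_srs) = (1 − 2623/22877)·182.1/2623 = 0.061464364.
deff = 0.060806503 / 0.061464364 = 0.9893.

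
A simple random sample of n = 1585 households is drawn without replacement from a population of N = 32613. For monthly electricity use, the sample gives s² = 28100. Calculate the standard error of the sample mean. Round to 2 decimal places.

Under SRS without replacement, Var(ȳ) = (1 − f)·s²/n with f = n/N = 1585/32613 = 0.04860025.
Var(ȳ) = (1 − 0.04860025)·28100/1585 = 0.95139975·17.728707 = 16.867087.
SE(ȳ) = √(16.867087) = 4.11.

4.11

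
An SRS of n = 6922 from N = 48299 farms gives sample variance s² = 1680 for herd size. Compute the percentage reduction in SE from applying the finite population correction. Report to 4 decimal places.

f = n/N = 6922/48299 = 0.14331560.
SE_no-fpc = √(s²/n) = 0.4926504; SE_fpc = √((1−f)s²/n) = 0.45598365.
Ratio = √(1−f) = 0.92557247. Reduction = 100·(1 − 0.92557247) = 7.4428%.

7.4428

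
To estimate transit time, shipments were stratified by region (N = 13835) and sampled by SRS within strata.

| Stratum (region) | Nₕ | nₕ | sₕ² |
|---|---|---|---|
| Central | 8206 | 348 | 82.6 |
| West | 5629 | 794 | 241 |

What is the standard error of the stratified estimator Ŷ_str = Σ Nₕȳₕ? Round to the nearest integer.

Var(Ŷ_str) = Σₕ Nₕ²(1 − fₕ)sₕ²/nₕ.
Central: 8206²·(1 − 348/8206)·82.6/348 = 1.5305388 × 10^7.
West: 5629²·(1 − 794/5629)·241/794 = 8.2608411 × 10^6.
Sum = 2.3566229 × 10^7.
SE = √(2.3566229 × 10^7) = 4855.

4855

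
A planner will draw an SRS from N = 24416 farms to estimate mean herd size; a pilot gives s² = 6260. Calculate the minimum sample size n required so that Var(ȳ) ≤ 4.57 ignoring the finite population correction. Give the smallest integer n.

1370

Without fpc, n₀ = s²/D = 6260/4.57 = 1369.8031.
Rounding up, n = 1370.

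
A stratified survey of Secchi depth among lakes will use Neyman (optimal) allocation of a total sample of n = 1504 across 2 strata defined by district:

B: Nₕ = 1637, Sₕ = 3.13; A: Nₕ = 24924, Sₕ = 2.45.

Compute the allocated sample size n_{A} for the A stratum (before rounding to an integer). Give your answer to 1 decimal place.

1387.6

Neyman allocation: nₕ = n·NₕSₕ / Σⱼ NⱼSⱼ.
Σ NⱼSⱼ = 1637·3.13 + 24924·2.45 = 66187.61.
n_{A} = 1504·24924·2.45 / 66187.61 = 1387.6.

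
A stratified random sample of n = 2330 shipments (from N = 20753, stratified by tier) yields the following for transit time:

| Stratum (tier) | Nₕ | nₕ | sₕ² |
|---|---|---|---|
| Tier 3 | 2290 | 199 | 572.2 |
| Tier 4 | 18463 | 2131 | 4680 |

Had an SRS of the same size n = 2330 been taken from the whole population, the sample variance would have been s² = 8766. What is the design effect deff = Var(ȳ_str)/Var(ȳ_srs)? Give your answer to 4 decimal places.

Var(ȳ_str) = Σ Wₕ²(1−fₕ)sₕ²/nₕ with Wₕ = Nₕ/20753:
  Tier 3: (2290/20753)²·(1−199/2290)·572.2/199 = 0.031968519
  Tier 4: (18463/20753)²·(1−2131/18463)·4680/2131 = 1.5375961
  → Var(ȳ_str) = 1.5695646.
Var(ȳ_srs) = (1 − 2330/20753)·8766/2330 = 3.339835.
deff = 1.5695646 / 3.339835 = 0.4700.

0.4700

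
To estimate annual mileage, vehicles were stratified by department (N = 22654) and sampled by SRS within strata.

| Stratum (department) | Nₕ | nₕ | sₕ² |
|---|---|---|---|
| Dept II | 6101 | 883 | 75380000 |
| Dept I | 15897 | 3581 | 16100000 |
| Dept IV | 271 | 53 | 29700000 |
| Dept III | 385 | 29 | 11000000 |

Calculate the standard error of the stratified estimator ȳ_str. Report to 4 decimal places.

84.7146

Var(ȳ_str) = Σₕ Wₕ²(1 − fₕ)sₕ²/nₕ with Wₕ = Nₕ/N, N = 22654.
Dept II: Wₕ = 0.26931226; term = 0.26931226²·(1 − 0.14473037)·75380000/883 = 5295.5459.
Dept I: Wₕ = 0.70173038; term = 0.70173038²·(1 − 0.22526263)·16100000/3581 = 1715.2073.
Dept IV: Wₕ = 0.01196257; term = 0.01196257²·(1 − 0.19557196)·29700000/53 = 64.508445.
Dept III: Wₕ = 0.01699479; term = 0.01699479²·(1 − 0.07532468)·11000000/29 = 101.30144.
Sum = 7176.5631.
SE = √(7176.5631) = 84.7146.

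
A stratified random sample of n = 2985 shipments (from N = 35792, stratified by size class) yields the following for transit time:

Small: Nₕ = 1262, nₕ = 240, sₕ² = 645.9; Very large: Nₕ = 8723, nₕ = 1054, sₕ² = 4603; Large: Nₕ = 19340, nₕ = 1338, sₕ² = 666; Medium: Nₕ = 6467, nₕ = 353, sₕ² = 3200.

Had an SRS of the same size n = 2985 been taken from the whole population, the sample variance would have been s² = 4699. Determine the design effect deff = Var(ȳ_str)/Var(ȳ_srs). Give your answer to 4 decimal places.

0.4476

Var(ȳ_str) = Σ Wₕ²(1−fₕ)sₕ²/nₕ with Wₕ = Nₕ/35792:
  Small: (1262/35792)²·(1−240/1262)·645.9/240 = 0.00270952
  Very large: (8723/35792)²·(1−1054/8723)·4603/1054 = 0.22805156
  Large: (19340/35792)²·(1−1338/19340)·666/1338 = 0.13527683
  Medium: (6467/35792)²·(1−353/6467)·3200/353 = 0.27978964
  → Var(ȳ_str) = 0.64582755.
Var(ȳ_srs) = (1 − 2985/35792)·4699/2985 = 1.442918.
deff = 0.64582755 / 1.442918 = 0.4476.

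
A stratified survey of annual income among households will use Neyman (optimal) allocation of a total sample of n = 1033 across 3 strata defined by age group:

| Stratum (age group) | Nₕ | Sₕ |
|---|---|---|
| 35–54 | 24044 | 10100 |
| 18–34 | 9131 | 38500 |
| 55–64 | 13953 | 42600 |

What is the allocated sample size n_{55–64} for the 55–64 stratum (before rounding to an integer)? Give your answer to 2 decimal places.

Neyman allocation: nₕ = n·NₕSₕ / Σⱼ NⱼSⱼ.
Σ NⱼSⱼ = 24044·10100 + 9131·38500 + 13953·42600 = 1.1887857 × 10^9.
n_{55–64} = 1033·13953·42600 / (1.1887857 × 10^9) = 516.50.

516.50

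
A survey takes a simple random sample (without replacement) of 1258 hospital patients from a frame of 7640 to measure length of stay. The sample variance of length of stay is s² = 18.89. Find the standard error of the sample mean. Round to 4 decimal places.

Under SRS without replacement, Var(ȳ) = (1 − f)·s²/n with f = n/N = 1258/7640 = 0.16465969.
Var(ȳ) = (1 − 0.16465969)·18.89/1258 = 0.83534031·0.015015898 = 0.012543385.
SE(ȳ) = √(0.012543385) = 0.1120.

0.1120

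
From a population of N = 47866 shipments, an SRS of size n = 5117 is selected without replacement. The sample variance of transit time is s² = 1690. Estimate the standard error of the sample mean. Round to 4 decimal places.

Under SRS without replacement, Var(ȳ) = (1 − f)·s²/n with f = n/N = 5117/47866 = 0.10690260.
Var(ȳ) = (1 − 0.10690260)·1690/5117 = 0.89309740·0.33027164 = 0.29496475.
SE(ȳ) = √(0.29496475) = 0.5431.

0.5431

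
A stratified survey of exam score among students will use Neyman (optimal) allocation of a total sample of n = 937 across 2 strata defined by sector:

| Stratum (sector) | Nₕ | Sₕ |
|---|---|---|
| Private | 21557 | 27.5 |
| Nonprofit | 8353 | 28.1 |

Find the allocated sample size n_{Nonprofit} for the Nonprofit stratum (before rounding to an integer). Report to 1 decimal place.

Neyman allocation: nₕ = n·NₕSₕ / Σⱼ NⱼSⱼ.
Σ NⱼSⱼ = 21557·27.5 + 8353·28.1 = 827536.8.
n_{Nonprofit} = 937·8353·28.1 / 827536.8 = 265.8.

265.8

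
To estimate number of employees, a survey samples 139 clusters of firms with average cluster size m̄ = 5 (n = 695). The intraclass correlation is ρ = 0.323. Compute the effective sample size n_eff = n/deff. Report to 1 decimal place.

deff = 1 + (5 − 1)·0.323 = 1 + 1.292 = 2.292.
n_eff = 695 / 2.292 = 303.2.

303.2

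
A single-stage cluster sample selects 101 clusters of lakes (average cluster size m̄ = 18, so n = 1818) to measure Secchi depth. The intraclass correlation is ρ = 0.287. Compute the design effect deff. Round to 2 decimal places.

5.88

deff = 1 + (18 − 1)·0.287 = 1 + 4.879 = 5.879.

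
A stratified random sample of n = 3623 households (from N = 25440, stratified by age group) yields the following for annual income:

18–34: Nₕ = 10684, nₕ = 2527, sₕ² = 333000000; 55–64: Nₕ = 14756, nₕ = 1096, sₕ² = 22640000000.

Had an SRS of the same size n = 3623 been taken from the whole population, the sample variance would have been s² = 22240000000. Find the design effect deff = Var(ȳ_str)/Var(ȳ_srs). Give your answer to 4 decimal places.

Var(ȳ_str) = Σ Wₕ²(1−fₕ)sₕ²/nₕ with Wₕ = Nₕ/25440:
  18–34: (10684/25440)²·(1−2527/10684)·333000000/2527 = 17744.719
  55–64: (14756/25440)²·(1−1096/14756)·22640000000/1096 = 6.4335547 × 10^6
  → Var(ȳ_str) = 6.4512994 × 10^6.
Var(ȳ_srs) = (1 − 3623/25440)·22240000000/3623 = 5.2643454 × 10^6.
deff = (6.4512994 × 10^6) / (5.2643454 × 10^6) = 1.2255.

1.2255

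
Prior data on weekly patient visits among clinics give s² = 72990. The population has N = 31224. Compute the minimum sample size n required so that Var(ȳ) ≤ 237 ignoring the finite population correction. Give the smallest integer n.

Without fpc, n₀ = s²/D = 72990/237 = 307.9747.
Rounding up, n = 308.

308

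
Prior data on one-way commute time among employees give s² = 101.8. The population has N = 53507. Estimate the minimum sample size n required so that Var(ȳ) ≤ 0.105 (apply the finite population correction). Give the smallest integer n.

Without fpc, n₀ = s²/D = 101.8/0.105 = 969.5238.
With fpc, (1 − n/N)·s²/n ≤ D requires n ≥ n₀/(1 + n₀/N) = 969.5238/(1 + 969.5238/53507) = 952.2691.
Rounding up, n = 953.

953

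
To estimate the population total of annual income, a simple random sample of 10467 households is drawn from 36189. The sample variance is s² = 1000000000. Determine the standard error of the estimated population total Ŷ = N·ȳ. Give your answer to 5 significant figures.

Var(Ŷ) = N²·Var(ȳ) = N²·(1 − n/N)·s²/n.
f = 10467/36189 = 0.28923153; Var(ȳ) = 0.71076847·1000000000/10467 = 67905.653.
Var(Ŷ) = 36189² · 67905.653 = 8.8932212 × 10^13.
SE(Ŷ) = √(8.8932212 × 10^13) = 9.4304 × 10^6.

9.4304 × 10^6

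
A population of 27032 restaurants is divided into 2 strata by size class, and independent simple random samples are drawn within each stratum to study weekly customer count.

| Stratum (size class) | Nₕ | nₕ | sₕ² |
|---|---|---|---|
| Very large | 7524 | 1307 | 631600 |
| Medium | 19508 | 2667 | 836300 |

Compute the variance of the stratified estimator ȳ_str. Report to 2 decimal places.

Var(ȳ_str) = Σₕ Wₕ²(1 − fₕ)sₕ²/nₕ with Wₕ = Nₕ/N, N = 27032.
Very large: Wₕ = 0.27833679; term = 0.27833679²·(1 − 0.17371079)·631600/1307 = 30.934267.
Medium: Wₕ = 0.72166321; term = 0.72166321²·(1 − 0.13671314)·836300/2667 = 140.9819.
Sum = 171.91617.

171.92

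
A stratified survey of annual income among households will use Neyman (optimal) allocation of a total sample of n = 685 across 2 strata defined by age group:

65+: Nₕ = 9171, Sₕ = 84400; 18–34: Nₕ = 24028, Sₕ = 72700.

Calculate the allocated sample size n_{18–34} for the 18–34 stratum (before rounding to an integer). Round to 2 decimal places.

Neyman allocation: nₕ = n·NₕSₕ / Σⱼ NⱼSⱼ.
Σ NⱼSⱼ = 9171·84400 + 24028·72700 = 2.520868 × 10^9.
n_{18–34} = 685·24028·72700 / (2.520868 × 10^9) = 474.67.

474.67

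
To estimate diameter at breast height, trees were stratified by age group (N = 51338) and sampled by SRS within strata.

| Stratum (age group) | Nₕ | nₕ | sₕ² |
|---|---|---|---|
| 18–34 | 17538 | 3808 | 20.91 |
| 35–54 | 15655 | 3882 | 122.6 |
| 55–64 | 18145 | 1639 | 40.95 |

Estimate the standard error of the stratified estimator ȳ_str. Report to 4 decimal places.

0.0745

Var(ȳ_str) = Σₕ Wₕ²(1 − fₕ)sₕ²/nₕ with Wₕ = Nₕ/N, N = 51338.
18–34: Wₕ = 0.34161829; term = 0.34161829²·(1 − 0.21712852)·20.91/3808 = 5.0168349 × 10^-4.
35–54: Wₕ = 0.30493981; term = 0.30493981²·(1 − 0.24797189)·122.6/3882 = 0.0022084993.
55–64: Wₕ = 0.35344189; term = 0.35344189²·(1 − 0.09032791)·40.95/1639 = 0.0028391993.
Sum = 0.0055493821.
SE = √(0.0055493821) = 0.0745.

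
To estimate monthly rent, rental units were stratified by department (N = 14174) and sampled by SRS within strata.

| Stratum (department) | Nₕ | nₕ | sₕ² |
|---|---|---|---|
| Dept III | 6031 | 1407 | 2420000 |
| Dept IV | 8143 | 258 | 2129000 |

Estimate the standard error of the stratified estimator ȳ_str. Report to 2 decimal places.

Var(ȳ_str) = Σₕ Wₕ²(1 − fₕ)sₕ²/nₕ with Wₕ = Nₕ/N, N = 14174.
Dept III: Wₕ = 0.42549739; term = 0.42549739²·(1 − 0.23329464)·2420000/1407 = 238.7501.
Dept IV: Wₕ = 0.57450261; term = 0.57450261²·(1 − 0.03168365)·2129000/258 = 2637.286.
Sum = 2876.0361.
SE = √(2876.0361) = 53.63.

53.63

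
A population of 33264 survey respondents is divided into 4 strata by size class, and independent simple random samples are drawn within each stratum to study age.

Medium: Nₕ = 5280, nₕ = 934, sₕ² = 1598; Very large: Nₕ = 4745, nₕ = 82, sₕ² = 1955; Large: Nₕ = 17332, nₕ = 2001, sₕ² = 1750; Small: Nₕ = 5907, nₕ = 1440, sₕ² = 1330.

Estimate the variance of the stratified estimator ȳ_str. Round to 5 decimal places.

0.74427

Var(ȳ_str) = Σₕ Wₕ²(1 − fₕ)sₕ²/nₕ with Wₕ = Nₕ/N, N = 33264.
Medium: Wₕ = 0.15873016; term = 0.15873016²·(1 − 0.17689394)·1598/934 = 0.035481715.
Very large: Wₕ = 0.14264671; term = 0.14264671²·(1 − 0.01728135)·1955/82 = 0.4767444.
Large: Wₕ = 0.52104377; term = 0.52104377²·(1 − 0.11545119)·1750/2001 = 0.21002025.
Small: Wₕ = 0.17757937; term = 0.17757937²·(1 − 0.24377857)·1330/1440 = 0.022025366.
Sum = 0.74427173.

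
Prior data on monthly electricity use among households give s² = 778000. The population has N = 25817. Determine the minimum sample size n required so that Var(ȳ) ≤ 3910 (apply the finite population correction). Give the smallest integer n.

Without fpc, n₀ = s²/D = 778000/3910 = 198.9770.
With fpc, (1 − n/N)·s²/n ≤ D requires n ≥ n₀/(1 + n₀/N) = 198.9770/(1 + 198.9770/25817) = 197.4552.
Rounding up, n = 198.

198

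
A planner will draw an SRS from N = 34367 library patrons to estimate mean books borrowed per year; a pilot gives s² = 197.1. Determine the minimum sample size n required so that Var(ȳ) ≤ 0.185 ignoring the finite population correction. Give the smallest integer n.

1066

Without fpc, n₀ = s²/D = 197.1/0.185 = 1065.4054.
Rounding up, n = 1066.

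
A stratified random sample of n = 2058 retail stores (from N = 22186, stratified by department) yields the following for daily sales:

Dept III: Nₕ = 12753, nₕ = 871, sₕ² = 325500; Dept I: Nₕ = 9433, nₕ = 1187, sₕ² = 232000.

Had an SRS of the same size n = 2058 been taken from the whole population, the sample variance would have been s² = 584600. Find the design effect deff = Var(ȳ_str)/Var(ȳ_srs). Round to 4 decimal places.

0.5663

Var(ȳ_str) = Σ Wₕ²(1−fₕ)sₕ²/nₕ with Wₕ = Nₕ/22186:
  Dept III: (12753/22186)²·(1−871/12753)·325500/871 = 115.04738
  Dept I: (9433/22186)²·(1−1187/9433)·232000/1187 = 30.886764
  → Var(ȳ_str) = 145.93414.
Var(ȳ_srs) = (1 − 2058/22186)·584600/2058 = 257.71225.
deff = 145.93414 / 257.71225 = 0.5663.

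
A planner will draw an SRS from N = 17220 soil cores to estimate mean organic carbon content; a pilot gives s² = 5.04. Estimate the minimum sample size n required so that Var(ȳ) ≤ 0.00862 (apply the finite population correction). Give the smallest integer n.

566

Without fpc, n₀ = s²/D = 5.04/0.00862 = 584.6868.
With fpc, (1 − n/N)·s²/n ≤ D requires n ≥ n₀/(1 + n₀/N) = 584.6868/(1 + 584.6868/17220) = 565.4863.
Rounding up, n = 566.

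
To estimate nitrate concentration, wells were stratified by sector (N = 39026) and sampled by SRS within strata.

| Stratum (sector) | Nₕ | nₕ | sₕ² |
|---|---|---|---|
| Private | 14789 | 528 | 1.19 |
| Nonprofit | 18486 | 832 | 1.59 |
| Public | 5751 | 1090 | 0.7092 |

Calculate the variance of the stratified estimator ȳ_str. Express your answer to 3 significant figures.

7.33 × 10^-4

Var(ȳ_str) = Σₕ Wₕ²(1 − fₕ)sₕ²/nₕ with Wₕ = Nₕ/N, N = 39026.
Private: Wₕ = 0.37895249; term = 0.37895249²·(1 − 0.03570221)·1.19/528 = 3.1209998 × 10^-4.
Nonprofit: Wₕ = 0.47368421; term = 0.47368421²·(1 − 0.04500703)·1.59/832 = 4.09498 × 10^-4.
Public: Wₕ = 0.14736330; term = 0.14736330²·(1 − 0.18953226)·0.7092/1090 = 1.1451348 × 10^-5.
Sum = 7.3304933 × 10^-4.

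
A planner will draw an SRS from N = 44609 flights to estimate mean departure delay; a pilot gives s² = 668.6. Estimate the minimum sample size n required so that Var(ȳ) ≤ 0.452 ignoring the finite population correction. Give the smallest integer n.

Without fpc, n₀ = s²/D = 668.6/0.452 = 1479.2035.
Rounding up, n = 1480.

1480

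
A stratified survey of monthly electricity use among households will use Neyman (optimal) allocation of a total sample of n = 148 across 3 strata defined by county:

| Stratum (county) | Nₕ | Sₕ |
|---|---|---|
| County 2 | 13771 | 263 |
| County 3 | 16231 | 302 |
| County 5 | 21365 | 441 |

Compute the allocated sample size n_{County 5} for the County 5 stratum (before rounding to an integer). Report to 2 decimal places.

Neyman allocation: nₕ = n·NₕSₕ / Σⱼ NⱼSⱼ.
Σ NⱼSⱼ = 13771·263 + 16231·302 + 21365·441 = 1.79455 × 10^7.
n_{County 5} = 148·21365·441 / (1.79455 × 10^7) = 77.70.

77.70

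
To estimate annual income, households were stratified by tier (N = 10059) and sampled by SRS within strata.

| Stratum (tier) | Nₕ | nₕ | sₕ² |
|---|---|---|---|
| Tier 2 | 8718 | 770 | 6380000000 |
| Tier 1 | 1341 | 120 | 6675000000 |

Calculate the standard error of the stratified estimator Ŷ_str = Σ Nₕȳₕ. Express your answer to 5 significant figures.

Var(Ŷ_str) = Σₕ Nₕ²(1 − fₕ)sₕ²/nₕ.
Tier 2: 8718²·(1 − 770/8718)·6380000000/770 = 5.7412264 × 10^14.
Tier 1: 1341²·(1 − 120/1341)·6675000000/120 = 9.1078206 × 10^13.
Sum = 6.6520085 × 10^14.
SE = √(6.6520085 × 10^14) = 2.5791 × 10^7.

2.5791 × 10^7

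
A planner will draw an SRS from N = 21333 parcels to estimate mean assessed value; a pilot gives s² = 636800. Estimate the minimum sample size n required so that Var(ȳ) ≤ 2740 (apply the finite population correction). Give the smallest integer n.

Without fpc, n₀ = s²/D = 636800/2740 = 232.4088.
With fpc, (1 − n/N)·s²/n ≤ D requires n ≥ n₀/(1 + n₀/N) = 232.4088/(1 + 232.4088/21333) = 229.9041.
Rounding up, n = 230.

230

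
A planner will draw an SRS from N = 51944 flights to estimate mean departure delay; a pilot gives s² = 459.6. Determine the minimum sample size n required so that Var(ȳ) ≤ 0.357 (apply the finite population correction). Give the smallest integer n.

Without fpc, n₀ = s²/D = 459.6/0.357 = 1287.3950.
With fpc, (1 − n/N)·s²/n ≤ D requires n ≥ n₀/(1 + n₀/N) = 1287.3950/(1 + 1287.3950/51944) = 1256.2595.
Rounding up, n = 1257.

1257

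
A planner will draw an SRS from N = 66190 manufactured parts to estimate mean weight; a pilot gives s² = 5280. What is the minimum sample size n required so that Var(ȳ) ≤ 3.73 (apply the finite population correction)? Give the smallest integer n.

1386

Without fpc, n₀ = s²/D = 5280/3.73 = 1415.5496.
With fpc, (1 − n/N)·s²/n ≤ D requires n ≥ n₀/(1 + n₀/N) = 1415.5496/(1 + 1415.5496/66190) = 1385.9103.
Rounding up, n = 1386.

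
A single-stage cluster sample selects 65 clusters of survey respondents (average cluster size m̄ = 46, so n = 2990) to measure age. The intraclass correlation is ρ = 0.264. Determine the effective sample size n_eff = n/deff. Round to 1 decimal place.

232.1

deff = 1 + (46 − 1)·0.264 = 1 + 11.88 = 12.88.
n_eff = 2990 / 12.88 = 232.1.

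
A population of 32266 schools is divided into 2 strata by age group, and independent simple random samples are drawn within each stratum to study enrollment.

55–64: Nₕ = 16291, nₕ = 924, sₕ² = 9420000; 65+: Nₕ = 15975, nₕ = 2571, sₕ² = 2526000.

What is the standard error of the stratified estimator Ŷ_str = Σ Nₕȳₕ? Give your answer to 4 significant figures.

Var(Ŷ_str) = Σₕ Nₕ²(1 − fₕ)sₕ²/nₕ.
55–64: 16291²·(1 − 924/16291)·9420000/924 = 2.5522062 × 10^12.
65+: 15975²·(1 − 2571/15975)·2526000/2571 = 2.1038102 × 10^11.
Sum = 2.7625872 × 10^12.
SE = √(2.7625872 × 10^12) = 1.662 × 10^6.

1.662 × 10^6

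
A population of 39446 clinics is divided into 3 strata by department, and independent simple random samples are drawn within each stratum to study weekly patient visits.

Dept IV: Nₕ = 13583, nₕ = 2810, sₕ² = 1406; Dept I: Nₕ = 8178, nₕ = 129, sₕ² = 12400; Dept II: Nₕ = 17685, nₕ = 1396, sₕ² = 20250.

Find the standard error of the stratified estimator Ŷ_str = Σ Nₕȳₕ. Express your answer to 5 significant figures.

Var(Ŷ_str) = Σₕ Nₕ²(1 − fₕ)sₕ²/nₕ.
Dept IV: 13583²·(1 − 2810/13583)·1406/2810 = 7.3216904 × 10^7.
Dept I: 8178²·(1 − 129/8178)·12400/129 = 6.3273376 × 10^9.
Dept II: 17685²·(1 − 1396/17685)·20250/1396 = 4.1786798 × 10^9.
Sum = 1.0579234 × 10^10.
SE = √(1.0579234 × 10^10) = 102860.

102860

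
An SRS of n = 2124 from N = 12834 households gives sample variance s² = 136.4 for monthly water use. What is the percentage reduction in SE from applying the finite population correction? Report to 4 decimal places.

f = n/N = 2124/12834 = 0.16549790.
SE_no-fpc = √(s²/n) = 0.25341361; SE_fpc = √((1−f)s²/n) = 0.23149608.
Ratio = √(1−f) = 0.91351087. Reduction = 100·(1 − 0.91351087) = 8.6489%.

8.6489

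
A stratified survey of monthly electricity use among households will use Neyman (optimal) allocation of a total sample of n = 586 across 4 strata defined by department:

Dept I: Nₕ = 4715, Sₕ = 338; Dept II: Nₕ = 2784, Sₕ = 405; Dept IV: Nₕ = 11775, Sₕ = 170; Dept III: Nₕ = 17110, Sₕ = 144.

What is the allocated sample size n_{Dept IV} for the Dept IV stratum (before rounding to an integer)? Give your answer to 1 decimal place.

163.2

Neyman allocation: nₕ = n·NₕSₕ / Σⱼ NⱼSⱼ.
Σ NⱼSⱼ = 4715·338 + 2784·405 + 11775·170 + 17110·144 = 7.18678 × 10^6.
n_{Dept IV} = 586·11775·170 / (7.18678 × 10^6) = 163.2.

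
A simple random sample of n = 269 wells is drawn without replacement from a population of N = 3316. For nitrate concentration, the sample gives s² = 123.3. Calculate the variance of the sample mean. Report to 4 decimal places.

Under SRS without replacement, Var(ȳ) = (1 − f)·s²/n with f = n/N = 269/3316 = 0.08112183.
Var(ȳ) = (1 − 0.08112183)·123.3/269 = 0.91887817·0.45836431 = 0.42118096.

0.4212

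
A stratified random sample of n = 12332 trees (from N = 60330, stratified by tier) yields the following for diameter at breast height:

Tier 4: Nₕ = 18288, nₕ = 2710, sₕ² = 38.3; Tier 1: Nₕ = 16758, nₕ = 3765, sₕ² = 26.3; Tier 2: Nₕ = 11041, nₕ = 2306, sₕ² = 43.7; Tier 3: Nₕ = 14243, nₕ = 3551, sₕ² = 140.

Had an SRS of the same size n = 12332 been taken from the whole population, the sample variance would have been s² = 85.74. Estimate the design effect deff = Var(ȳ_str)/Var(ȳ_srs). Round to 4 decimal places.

0.6645

Var(ȳ_str) = Σ Wₕ²(1−fₕ)sₕ²/nₕ with Wₕ = Nₕ/60330:
  Tier 4: (18288/60330)²·(1−2710/18288)·38.3/2710 = 0.0011062181
  Tier 1: (16758/60330)²·(1−3765/16758)·26.3/3765 = 4.17884 × 10^-4
  Tier 2: (11041/60330)²·(1−2306/11041)·43.7/2306 = 5.0214229 × 10^-4
  Tier 3: (14243/60330)²·(1−3551/14243)·140/3551 = 0.0016495715
  → Var(ȳ_str) = 0.0036758159.
Var(ȳ_srs) = (1 − 12332/60330)·85.74/12332 = 0.00553146.
deff = 0.0036758159 / 0.00553146 = 0.6645.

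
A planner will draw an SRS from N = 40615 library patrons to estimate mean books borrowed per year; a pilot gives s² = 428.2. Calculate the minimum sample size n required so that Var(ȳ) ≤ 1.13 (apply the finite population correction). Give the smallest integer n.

376

Without fpc, n₀ = s²/D = 428.2/1.13 = 378.9381.
With fpc, (1 − n/N)·s²/n ≤ D requires n ≥ n₀/(1 + n₀/N) = 378.9381/(1 + 378.9381/40615) = 375.4353.
Rounding up, n = 376.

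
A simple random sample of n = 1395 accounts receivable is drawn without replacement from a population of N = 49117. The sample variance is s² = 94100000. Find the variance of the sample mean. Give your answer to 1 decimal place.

Under SRS without replacement, Var(ȳ) = (1 − f)·s²/n with f = n/N = 1395/49117 = 0.02840157.
Var(ȳ) = (1 − 0.02840157)·94100000/1395 = 0.97159843·67455.197 = 65539.364.

65539.4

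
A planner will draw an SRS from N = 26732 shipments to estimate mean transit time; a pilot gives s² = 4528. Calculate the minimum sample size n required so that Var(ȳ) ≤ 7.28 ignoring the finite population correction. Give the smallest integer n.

622

Without fpc, n₀ = s²/D = 4528/7.28 = 621.9780.
Rounding up, n = 622.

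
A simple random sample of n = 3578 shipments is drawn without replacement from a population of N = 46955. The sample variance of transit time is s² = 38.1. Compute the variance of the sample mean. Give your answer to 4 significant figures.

0.009837

Under SRS without replacement, Var(ȳ) = (1 − f)·s²/n with f = n/N = 3578/46955 = 0.07620062.
Var(ȳ) = (1 − 0.07620062)·38.1/3578 = 0.92379938·0.010648407 = 0.0098369917.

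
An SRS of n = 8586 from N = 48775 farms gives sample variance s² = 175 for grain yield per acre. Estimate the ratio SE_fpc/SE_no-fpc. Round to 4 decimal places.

0.9077

f = n/N = 8586/48775 = 0.17603280.
SE_no-fpc = √(s²/n) = 0.1427656; SE_fpc = √((1−f)s²/n) = 0.1295921.
Ratio = √(1−f) = 0.90772639.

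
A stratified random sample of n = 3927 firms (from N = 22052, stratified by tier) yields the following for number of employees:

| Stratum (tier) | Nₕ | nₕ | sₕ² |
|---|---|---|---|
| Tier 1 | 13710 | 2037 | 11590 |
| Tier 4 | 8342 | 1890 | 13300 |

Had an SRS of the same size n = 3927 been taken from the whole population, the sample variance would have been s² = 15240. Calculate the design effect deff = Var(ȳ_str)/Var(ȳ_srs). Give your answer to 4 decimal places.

0.8312

Var(ȳ_str) = Σ Wₕ²(1−fₕ)sₕ²/nₕ with Wₕ = Nₕ/22052:
  Tier 1: (13710/22052)²·(1−2037/13710)·11590/2037 = 1.8724765
  Tier 4: (8342/22052)²·(1−1890/8342)·13300/1890 = 0.77885823
  → Var(ȳ_str) = 2.6513347.
Var(ȳ_srs) = (1 − 3927/22052)·15240/3927 = 3.1897313.
deff = 2.6513347 / 3.1897313 = 0.8312.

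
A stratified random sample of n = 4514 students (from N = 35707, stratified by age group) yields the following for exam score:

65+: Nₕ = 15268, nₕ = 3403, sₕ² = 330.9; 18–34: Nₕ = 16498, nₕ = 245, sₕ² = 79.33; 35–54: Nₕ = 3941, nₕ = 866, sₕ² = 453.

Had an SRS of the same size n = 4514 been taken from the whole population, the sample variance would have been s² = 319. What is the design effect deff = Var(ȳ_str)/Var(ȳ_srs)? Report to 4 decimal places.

Var(ȳ_str) = Σ Wₕ²(1−fₕ)sₕ²/nₕ with Wₕ = Nₕ/35707:
  65+: (15268/35707)²·(1−3403/15268)·330.9/3403 = 0.013815862
  18–34: (16498/35707)²·(1−245/16498)·79.33/245 = 0.068097235
  35–54: (3941/35707)²·(1−866/3941)·453/866 = 0.0049719315
  → Var(ȳ_str) = 0.086885029.
Var(ȳ_srs) = (1 − 4514/35707)·319/4514 = 0.061735207.
deff = 0.086885029 / 0.061735207 = 1.4074.

1.4074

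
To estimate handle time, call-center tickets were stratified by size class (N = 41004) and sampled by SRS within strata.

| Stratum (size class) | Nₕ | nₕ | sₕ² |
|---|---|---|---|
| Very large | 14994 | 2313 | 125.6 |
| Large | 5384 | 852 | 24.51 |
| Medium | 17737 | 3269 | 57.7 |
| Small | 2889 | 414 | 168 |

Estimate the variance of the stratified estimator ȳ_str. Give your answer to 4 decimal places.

0.0110

Var(ȳ_str) = Σₕ Wₕ²(1 − fₕ)sₕ²/nₕ with Wₕ = Nₕ/N, N = 41004.
Very large: Wₕ = 0.36567164; term = 0.36567164²·(1 − 0.15426170)·125.6/2313 = 0.0061409076.
Large: Wₕ = 0.13130426; term = 0.13130426²·(1 − 0.15824666)·24.51/852 = 4.1749014 × 10^-4.
Medium: Wₕ = 0.43256755; term = 0.43256755²·(1 − 0.18430400)·57.7/3269 = 0.002693997.
Small: Wₕ = 0.07045654; term = 0.07045654²·(1 − 0.14330218)·168/414 = 0.0017257554.
Sum = 0.01097815.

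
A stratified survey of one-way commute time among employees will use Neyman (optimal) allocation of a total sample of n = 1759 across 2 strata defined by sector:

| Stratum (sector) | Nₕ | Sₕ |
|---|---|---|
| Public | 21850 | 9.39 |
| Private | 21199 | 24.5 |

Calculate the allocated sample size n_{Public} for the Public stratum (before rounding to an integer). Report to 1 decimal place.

498.1

Neyman allocation: nₕ = n·NₕSₕ / Σⱼ NⱼSⱼ.
Σ NⱼSⱼ = 21850·9.39 + 21199·24.5 = 724547.
n_{Public} = 1759·21850·9.39 / 724547 = 498.1.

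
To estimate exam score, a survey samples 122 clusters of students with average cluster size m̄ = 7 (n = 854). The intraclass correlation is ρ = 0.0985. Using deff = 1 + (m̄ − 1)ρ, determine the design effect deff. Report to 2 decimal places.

1.59

deff = 1 + (7 − 1)·0.0985 = 1 + 0.591 = 1.591.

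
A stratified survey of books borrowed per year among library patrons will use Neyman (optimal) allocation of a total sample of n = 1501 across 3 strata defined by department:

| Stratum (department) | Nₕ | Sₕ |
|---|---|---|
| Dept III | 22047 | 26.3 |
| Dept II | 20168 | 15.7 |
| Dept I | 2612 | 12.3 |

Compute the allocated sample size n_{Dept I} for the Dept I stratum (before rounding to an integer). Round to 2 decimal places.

Neyman allocation: nₕ = n·NₕSₕ / Σⱼ NⱼSⱼ.
Σ NⱼSⱼ = 22047·26.3 + 20168·15.7 + 2612·12.3 = 928601.3.
n_{Dept I} = 1501·2612·12.3 / 928601.3 = 51.93.

51.93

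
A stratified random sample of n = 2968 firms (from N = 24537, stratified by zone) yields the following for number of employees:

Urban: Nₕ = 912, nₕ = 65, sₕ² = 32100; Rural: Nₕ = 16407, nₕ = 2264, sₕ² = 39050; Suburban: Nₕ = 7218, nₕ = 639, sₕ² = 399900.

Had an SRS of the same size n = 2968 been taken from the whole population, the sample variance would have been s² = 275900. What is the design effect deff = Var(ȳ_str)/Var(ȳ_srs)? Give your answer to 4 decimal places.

Var(ȳ_str) = Σ Wₕ²(1−fₕ)sₕ²/nₕ with Wₕ = Nₕ/24537:
  Urban: (912/24537)²·(1−65/912)·32100/65 = 0.63361726
  Rural: (16407/24537)²·(1−2264/16407)·39050/2264 = 6.6477153
  Suburban: (7218/24537)²·(1−639/7218)·399900/639 = 49.361049
  → Var(ȳ_str) = 56.642382.
Var(ȳ_srs) = (1 − 2968/24537)·275900/2968 = 81.713978.
deff = 56.642382 / 81.713978 = 0.6932.

0.6932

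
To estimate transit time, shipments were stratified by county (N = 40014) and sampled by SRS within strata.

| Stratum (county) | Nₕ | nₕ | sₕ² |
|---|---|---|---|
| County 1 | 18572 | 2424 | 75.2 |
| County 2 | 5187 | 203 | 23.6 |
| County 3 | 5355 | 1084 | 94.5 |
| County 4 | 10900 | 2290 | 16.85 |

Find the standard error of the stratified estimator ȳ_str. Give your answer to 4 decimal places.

Var(ȳ_str) = Σₕ Wₕ²(1 − fₕ)sₕ²/nₕ with Wₕ = Nₕ/N, N = 40014.
County 1: Wₕ = 0.46413755; term = 0.46413755²·(1 − 0.13051906)·75.2/2424 = 0.0058108372.
County 2: Wₕ = 0.12962963; term = 0.12962963²·(1 − 0.03913630)·23.6/203 = 0.0018770953.
County 3: Wₕ = 0.13382816; term = 0.13382816²·(1 − 0.20242764)·94.5/1084 = 0.0012452818.
County 4: Wₕ = 0.27240466; term = 0.27240466²·(1 − 0.21009174)·16.85/2290 = 4.3129074 × 10^-4.
Sum = 0.009364505.
SE = √(0.009364505) = 0.0968.

0.0968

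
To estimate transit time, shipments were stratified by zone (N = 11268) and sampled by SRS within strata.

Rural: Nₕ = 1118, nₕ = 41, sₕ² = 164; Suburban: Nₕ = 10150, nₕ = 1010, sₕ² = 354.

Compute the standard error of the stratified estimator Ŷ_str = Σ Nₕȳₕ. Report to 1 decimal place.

Var(Ŷ_str) = Σₕ Nₕ²(1 − fₕ)sₕ²/nₕ.
Rural: 1118²·(1 − 41/1118)·164/41 = 4.816344 × 10^6.
Suburban: 10150²·(1 − 1010/10150)·354/1010 = 3.2515776 × 10^7.
Sum = 3.733212 × 10^7.
SE = √(3.733212 × 10^7) = 6110.0.

6110.0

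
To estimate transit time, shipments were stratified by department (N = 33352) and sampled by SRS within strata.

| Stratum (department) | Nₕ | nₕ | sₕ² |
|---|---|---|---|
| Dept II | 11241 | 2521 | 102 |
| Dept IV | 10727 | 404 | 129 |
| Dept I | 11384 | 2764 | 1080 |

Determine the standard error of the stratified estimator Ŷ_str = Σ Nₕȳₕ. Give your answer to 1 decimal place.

8812.9

Var(Ŷ_str) = Σₕ Nₕ²(1 − fₕ)sₕ²/nₕ.
Dept II: 11241²·(1 − 2521/11241)·102/2521 = 3.9659639 × 10^6.
Dept IV: 10727²·(1 − 404/10727)·129/404 = 3.5358396 × 10^7.
Dept I: 11384²·(1 − 2764/11384)·1080/2764 = 3.8343157 × 10^7.
Sum = 7.7667517 × 10^7.
SE = √(7.7667517 × 10^7) = 8812.9.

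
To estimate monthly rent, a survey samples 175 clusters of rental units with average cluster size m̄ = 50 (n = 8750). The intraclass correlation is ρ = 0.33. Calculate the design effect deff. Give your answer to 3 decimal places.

deff = 1 + (50 − 1)·0.33 = 1 + 16.17 = 17.17.

17.170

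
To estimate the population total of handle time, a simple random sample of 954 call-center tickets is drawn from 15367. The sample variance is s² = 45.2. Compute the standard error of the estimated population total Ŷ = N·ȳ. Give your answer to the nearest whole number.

Var(Ŷ) = N²·Var(ȳ) = N²·(1 − n/N)·s²/n.
f = 954/15367 = 0.06208108; Var(ȳ) = 0.93791892·45.2/954 = 0.044438087.
Var(Ŷ) = 15367² · 0.044438087 = 1.0493818 × 10^7.
SE(Ŷ) = √(1.0493818 × 10^7) = 3239.

3239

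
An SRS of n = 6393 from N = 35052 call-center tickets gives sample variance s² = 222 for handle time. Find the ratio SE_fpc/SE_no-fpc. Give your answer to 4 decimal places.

0.9042

f = n/N = 6393/35052 = 0.18238617.
SE_no-fpc = √(s²/n) = 0.18634774; SE_fpc = √((1−f)s²/n) = 0.16849936.
Ratio = √(1−f) = 0.90422001.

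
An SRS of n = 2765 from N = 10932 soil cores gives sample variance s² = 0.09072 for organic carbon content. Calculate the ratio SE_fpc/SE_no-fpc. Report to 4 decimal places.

f = n/N = 2765/10932 = 0.25292719.
SE_no-fpc = √(s²/n) = 0.0057280124; SE_fpc = √((1−f)s²/n) = 0.0049509144.
Ratio = √(1−f) = 0.86433374.

0.8643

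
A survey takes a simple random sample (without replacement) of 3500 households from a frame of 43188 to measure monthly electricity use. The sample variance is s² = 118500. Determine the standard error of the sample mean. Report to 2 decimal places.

5.58

Under SRS without replacement, Var(ȳ) = (1 − f)·s²/n with f = n/N = 3500/43188 = 0.08104103.
Var(ȳ) = (1 − 0.08104103)·118500/3500 = 0.91895897·33.857143 = 31.113325.
SE(ȳ) = √(31.113325) = 5.58.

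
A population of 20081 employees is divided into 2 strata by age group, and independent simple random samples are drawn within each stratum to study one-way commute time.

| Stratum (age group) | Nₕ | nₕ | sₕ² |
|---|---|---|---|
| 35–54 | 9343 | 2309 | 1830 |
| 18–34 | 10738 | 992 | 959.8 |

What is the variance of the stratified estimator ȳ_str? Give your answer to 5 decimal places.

Var(ȳ_str) = Σₕ Wₕ²(1 − fₕ)sₕ²/nₕ with Wₕ = Nₕ/N, N = 20081.
35–54: Wₕ = 0.46526567; term = 0.46526567²·(1 − 0.24713689)·1830/2309 = 0.1291651.
18–34: Wₕ = 0.53473433; term = 0.53473433²·(1 − 0.09238219)·959.8/992 = 0.25110086.
Sum = 0.38026596.

0.38027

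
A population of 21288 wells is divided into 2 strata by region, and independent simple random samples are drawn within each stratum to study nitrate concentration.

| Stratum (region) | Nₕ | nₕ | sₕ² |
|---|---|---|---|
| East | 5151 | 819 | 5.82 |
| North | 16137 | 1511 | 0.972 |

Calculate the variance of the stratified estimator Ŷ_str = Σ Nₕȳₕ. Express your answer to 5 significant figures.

310400

Var(Ŷ_str) = Σₕ Nₕ²(1 − fₕ)sₕ²/nₕ.
East: 5151²·(1 − 819/5151)·5.82/819 = 158569.29.
North: 16137²·(1 − 1511/16137)·0.972/1511 = 151827.4.
Sum = 310396.69.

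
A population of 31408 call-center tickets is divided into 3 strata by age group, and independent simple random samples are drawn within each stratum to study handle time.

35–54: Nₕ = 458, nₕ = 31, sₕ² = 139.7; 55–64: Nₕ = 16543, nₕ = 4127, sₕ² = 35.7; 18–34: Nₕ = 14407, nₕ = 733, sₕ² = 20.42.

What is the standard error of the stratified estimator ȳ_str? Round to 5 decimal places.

Var(ȳ_str) = Σₕ Wₕ²(1 − fₕ)sₕ²/nₕ with Wₕ = Nₕ/N, N = 31408.
35–54: Wₕ = 0.01458227; term = 0.01458227²·(1 − 0.06768559)·139.7/31 = 8.9340319 × 10^-4.
55–64: Wₕ = 0.52671294; term = 0.52671294²·(1 − 0.24947108)·35.7/4127 = 0.001801147.
18–34: Wₕ = 0.45870479; term = 0.45870479²·(1 − 0.05087805)·20.42/733 = 0.0055634006.
Sum = 0.0082579508.
SE = √(0.0082579508) = 0.09087.

0.09087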